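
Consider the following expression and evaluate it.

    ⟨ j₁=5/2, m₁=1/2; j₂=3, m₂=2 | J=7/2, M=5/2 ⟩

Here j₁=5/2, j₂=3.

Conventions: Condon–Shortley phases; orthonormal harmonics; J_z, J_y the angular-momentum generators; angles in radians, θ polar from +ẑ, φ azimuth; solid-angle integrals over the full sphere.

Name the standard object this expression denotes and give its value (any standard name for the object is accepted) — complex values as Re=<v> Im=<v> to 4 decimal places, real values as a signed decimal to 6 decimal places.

Clebsch–Gordan coefficient, −√(2/63) ≈ -0.178174

This is a Clebsch–Gordan (vector-coupling) coefficient.
j₁+j₂−J=2  J+j₁−j₂=3  J−j₁+j₂=4  j₁+j₂+J+1=10
(j₁±m₁, j₂±m₂, J±M) = (3,2,5,1,6,1)
P² = 4608/7
sum k=1..2:
  [1] −1/48 = -1/48
  [2] +1/72 = 1/72
S = -1/144
C² = P²·S² = 2/63 ; C = -0.178174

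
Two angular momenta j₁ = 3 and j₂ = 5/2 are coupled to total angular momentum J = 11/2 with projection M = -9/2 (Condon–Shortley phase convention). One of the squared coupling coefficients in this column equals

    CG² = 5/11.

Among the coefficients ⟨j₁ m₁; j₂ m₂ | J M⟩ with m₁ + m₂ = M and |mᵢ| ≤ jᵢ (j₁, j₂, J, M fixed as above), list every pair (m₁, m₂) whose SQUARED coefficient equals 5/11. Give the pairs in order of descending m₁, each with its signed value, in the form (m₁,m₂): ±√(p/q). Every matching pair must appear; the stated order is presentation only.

Admissible pairs with m₁+m₂ = M = -9/2: (-3,-3/2), (-2,-5/2)
  (m₁,m₂)=(-2,-5/2): CG² = 6/11, CG = +√(6/11)
  (m₁,m₂)=(-3,-3/2): CG² = 5/11, CG = +√(5/11)   ← matches the target
Pairs with CG² = 5/11: (-3,-3/2): +√(5/11)

(-3,-3/2): +√(5/11)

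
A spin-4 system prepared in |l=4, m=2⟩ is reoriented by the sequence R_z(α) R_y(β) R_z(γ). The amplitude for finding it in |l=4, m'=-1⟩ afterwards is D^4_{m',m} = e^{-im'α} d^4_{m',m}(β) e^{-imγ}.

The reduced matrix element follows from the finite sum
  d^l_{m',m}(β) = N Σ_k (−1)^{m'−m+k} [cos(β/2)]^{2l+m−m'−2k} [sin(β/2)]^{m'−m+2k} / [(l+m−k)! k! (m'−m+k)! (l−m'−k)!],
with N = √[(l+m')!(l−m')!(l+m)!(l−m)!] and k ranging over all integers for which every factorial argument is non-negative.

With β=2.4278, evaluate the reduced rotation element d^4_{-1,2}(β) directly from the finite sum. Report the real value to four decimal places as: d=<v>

d=0.3471

d^4_{-1,2}(β=2.4278) via the finite sum:
c=cos(2.427800/2)=0.349368, s=sin(2.427800/2)=0.936986; N=√[6·120·720·2]=1018.233765
k: max(0,(2)−(-1))=3 … min(4+(2),4−(-1))=5
  k=3: (−1)^0·1018.2338/(72)·0.3494^5·0.9370^3 = +0.060552
  k=4: (−1)^1·1018.2338/(48)·0.3494^3·0.9370^5 = -0.653311
  k=5: (−1)^2·1018.2338/(240)·0.3494^1·0.9370^7 = +0.939831
d^4_{-1,2}(2.4278) = +0.060552 -0.653311 +0.939831 = +0.347072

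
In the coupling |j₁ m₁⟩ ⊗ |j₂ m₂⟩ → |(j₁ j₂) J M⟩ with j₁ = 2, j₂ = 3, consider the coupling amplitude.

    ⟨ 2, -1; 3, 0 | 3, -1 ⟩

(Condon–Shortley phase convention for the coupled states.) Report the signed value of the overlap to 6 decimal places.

√[7·2!2!4!/9! · 1!3!3!3!2!4!] = √(96/5)
  +(−1)^1/∏(1,1,2,2,0,2)! = -1/8  (running -1/8)
  +(−1)^2/∏(2,0,1,1,1,3)! = 1/12  (running -1/24)
⟨..|..⟩ = √(96/5)·(-1/24) = -0.182574

-0.182574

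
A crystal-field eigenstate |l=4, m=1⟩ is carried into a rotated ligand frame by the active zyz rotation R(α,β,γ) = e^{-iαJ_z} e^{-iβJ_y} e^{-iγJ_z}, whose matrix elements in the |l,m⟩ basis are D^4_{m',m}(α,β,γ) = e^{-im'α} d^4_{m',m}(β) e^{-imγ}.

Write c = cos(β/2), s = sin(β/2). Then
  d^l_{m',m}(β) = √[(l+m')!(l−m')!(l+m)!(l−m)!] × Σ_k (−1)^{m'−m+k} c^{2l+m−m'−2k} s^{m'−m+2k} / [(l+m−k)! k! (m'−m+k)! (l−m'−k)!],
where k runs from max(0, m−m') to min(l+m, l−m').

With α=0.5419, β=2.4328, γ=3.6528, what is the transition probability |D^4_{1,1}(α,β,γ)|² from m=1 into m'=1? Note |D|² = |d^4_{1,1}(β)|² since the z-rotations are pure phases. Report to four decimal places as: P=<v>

D^4_{1,1}(0.5419,2.4328,3.6528) = e^{-i·1·0.5419}·d^4_{1,1}(2.4328)·e^{-i·1·3.6528}. Compute d first:
Half-angle: c=0.347024, s=0.937856. N=√(120·6·120·6)=720.000000
Admissible k: 0..3 (factorial args all ≥0)
  k=0: (−1)^0·720.0000/(720)·0.3470^8·0.9379^0 = +0.000210
  k=1: (−1)^1·720.0000/(48)·0.3470^6·0.9379^2 = -0.023042
  k=2: (−1)^2·720.0000/(24)·0.3470^4·0.9379^4 = +0.336593
  k=3: (−1)^3·720.0000/(72)·0.3470^2·0.9379^6 = -0.819478
d^4_{1,1}(2.4328) = +0.000210 -0.023042 +0.336593 -0.819478 = -0.505716
|D^4_{1,1}|² = |d^4_{1,1}(β)|² = (-0.505716)² = 0.255749 (the z-rotation phases have unit modulus)

P=0.2557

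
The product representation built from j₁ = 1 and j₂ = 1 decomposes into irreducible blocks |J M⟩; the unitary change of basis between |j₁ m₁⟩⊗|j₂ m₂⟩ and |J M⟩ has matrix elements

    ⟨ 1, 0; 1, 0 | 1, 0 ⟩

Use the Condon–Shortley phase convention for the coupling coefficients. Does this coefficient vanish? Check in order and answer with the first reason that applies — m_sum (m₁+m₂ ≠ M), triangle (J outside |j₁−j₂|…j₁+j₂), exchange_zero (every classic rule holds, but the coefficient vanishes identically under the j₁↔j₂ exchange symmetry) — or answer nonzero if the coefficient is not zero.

exchange_zero

m-sum: m₁+m₂ = 0+0 = 0, M = 0  ✓
triangle: |j₁−j₂| = 0 ≤ J = 1 ≤ j₁+j₂ = 2  ✓
exchange: j₁=j₂ and m₁=m₂, and (−1)^(j₁+j₂−J) = (−1)^1 = −1 forces ⟨j₁m₁;j₂m₂|JM⟩ = −⟨j₂m₂;j₁m₁|JM⟩ = −⟨j₁m₁;j₂m₂|JM⟩ ⇒ the coefficient vanishes identically
Racah sum check: Σ_k collapses to 0 ⇒ CG = 0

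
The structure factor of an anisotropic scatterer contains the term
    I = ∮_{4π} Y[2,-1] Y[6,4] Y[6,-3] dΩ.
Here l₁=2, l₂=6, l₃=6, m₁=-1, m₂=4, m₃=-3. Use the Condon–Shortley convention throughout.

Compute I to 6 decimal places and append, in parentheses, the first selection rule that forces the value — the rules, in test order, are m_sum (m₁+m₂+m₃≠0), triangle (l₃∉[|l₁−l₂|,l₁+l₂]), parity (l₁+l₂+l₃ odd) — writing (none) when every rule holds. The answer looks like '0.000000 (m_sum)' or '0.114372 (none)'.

m-sum 0 ✓  L=14 even ✓  4≤6≤8 ✓
Π(2lᵢ+1) = 5×13×13 = 845
triangle coeff Δ(2,6,6) = 1/90090
Σ_t [0,2]: t=0:+1/69120 t=1:−1/14400 t=2:+1/69120 = -7/172800
(3j)²=14/715 [(2 6 6; 0 0 0)], sign=-1
Σ_t [1,2]: t=1:−1/725760 t=2:+1/161280 = 1/207360
(3j)²=7/286 [(2 6 6; -1 4 -3)], sign=-1
⇒ 4πI² = 49/121
I = (+1)√(49/121/(4π)) = 0.17951487
No selection rule forces the value: the integral is nonzero (none).

0.179515 (none)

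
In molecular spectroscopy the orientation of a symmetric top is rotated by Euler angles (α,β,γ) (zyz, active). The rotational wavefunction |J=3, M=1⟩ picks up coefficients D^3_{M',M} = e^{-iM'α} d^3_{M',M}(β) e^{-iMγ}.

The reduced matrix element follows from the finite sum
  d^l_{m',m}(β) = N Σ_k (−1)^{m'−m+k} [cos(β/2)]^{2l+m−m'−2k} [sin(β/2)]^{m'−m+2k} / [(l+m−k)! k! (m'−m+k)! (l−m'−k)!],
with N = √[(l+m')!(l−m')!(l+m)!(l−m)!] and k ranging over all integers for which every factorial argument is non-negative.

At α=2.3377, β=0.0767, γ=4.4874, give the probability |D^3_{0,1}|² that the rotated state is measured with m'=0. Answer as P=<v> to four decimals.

First d^3_{0,1}(β=0.0767), then the phase factors e^{-i(0)α} and e^{-i(1)γ}:
Half-angle: c=0.999265, s=0.038341. N=√(6·6·24·2)=41.569219
Admissible k: 1..3 (factorial args all ≥0)
  k=1: (−1)^0·41.5692/(12)·0.9993^5·0.0383^1 = +0.132328
  k=2: (−1)^1·41.5692/(4)·0.9993^3·0.0383^3 = -0.000584
  k=3: (−1)^2·41.5692/(12)·0.9993^1·0.0383^5 = +0.000000
d^3_{0,1}(0.0767) = +0.132328 -0.000584 +0.000000 = +0.131744
|D^3_{0,1}|² = |d^3_{0,1}(β)|² = (+0.131744)² = 0.017356 (the z-rotation phases have unit modulus)

P=0.0174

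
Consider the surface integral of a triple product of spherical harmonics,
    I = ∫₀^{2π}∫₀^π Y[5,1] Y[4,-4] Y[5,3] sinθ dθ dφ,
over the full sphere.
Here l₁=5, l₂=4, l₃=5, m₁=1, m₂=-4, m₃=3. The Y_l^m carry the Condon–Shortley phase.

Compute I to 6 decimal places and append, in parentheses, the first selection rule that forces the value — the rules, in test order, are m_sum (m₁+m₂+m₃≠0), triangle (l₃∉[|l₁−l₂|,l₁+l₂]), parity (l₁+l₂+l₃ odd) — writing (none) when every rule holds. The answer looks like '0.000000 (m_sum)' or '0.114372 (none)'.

Rules hold: Σm=0, L=14 even, 1≤5≤9.
N = 11·9·11 = 1089
Δ = 4!·6!·4!/15! = 1/3153150
Racah Σ t=0..4: t=0:+1/69120 t=1:−1/1728 t=2:+1/576 t=3:−1/1728 t=4:+1/69120 = 7/11520
⇒ 3j(5 4 5; 0 0 0)² = 2/143, sgn -1
Racah Σ t=0..0: t=0:+1/27648 = 1/27648
⇒ 3j(5 4 5; 1 -4 3)² = 10/429, sgn +1
4πI² = N·(3j₀)²·(3jₘ)² = 60/169
I = -1·√(0.35503/4π) = -0.16808437
No selection rule forces the value: the integral is nonzero (none).

-0.168084 (none)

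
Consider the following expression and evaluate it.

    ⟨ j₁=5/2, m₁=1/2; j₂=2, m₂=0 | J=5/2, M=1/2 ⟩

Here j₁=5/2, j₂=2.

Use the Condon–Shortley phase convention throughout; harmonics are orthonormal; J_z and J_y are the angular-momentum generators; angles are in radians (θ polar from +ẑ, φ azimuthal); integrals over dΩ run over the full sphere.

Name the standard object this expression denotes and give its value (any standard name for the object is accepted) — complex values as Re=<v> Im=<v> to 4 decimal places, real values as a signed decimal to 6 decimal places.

This is a Clebsch–Gordan (vector-coupling) coefficient.
triangle: 2!×3!×2!/8! = 24/40320
(j±m)!: 3!×2!×2!×2!×3!×2! = 576
prefactor² = (2J+1)×Δ×N² = 72/35
  k=0: +1/(0!×2!×2!×2!×1!×0!) = 1/8
  k=1: −1/(1!×1!×1!×1!×2!×1!) = -1/2
  k=2: +1/(2!×0!×0!×0!×3!×2!) = 1/24
Σ = -1/3  ⇒  CG² = 72/35×(-1/3)² = 8/35
CG = −√(8/35) = -0.478091

Clebsch–Gordan coefficient, −√(8/35) ≈ -0.478091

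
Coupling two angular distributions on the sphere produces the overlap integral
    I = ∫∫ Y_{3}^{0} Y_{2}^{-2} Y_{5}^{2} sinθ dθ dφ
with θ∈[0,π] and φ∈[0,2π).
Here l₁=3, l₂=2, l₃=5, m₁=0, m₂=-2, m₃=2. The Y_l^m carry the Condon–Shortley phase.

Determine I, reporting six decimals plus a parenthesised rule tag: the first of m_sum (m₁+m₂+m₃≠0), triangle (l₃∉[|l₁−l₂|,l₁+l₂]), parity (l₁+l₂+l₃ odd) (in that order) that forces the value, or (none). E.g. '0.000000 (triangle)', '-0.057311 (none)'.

m-sum 0 ✓  L=10 even ✓  1≤5≤5 ✓
Π(2lᵢ+1) = 7×5×11 = 385
triangle coeff Δ(3,2,5) = 1/2310
Σ_t [0,0]: t=0:+1/144 = 1/144
(3j)²=10/231 [(3 2 5; 0 0 0)], sign=-1
Σ_t [0,0]: t=0:+1/864 = 1/864
(3j)²=1/66 [(3 2 5; 0 -2 2)], sign=-1
⇒ 4πI² = 25/99
I = (+1)√(25/99/(4π)) = 0.14175797
No selection rule forces the value: the integral is nonzero (none).

0.141758 (none)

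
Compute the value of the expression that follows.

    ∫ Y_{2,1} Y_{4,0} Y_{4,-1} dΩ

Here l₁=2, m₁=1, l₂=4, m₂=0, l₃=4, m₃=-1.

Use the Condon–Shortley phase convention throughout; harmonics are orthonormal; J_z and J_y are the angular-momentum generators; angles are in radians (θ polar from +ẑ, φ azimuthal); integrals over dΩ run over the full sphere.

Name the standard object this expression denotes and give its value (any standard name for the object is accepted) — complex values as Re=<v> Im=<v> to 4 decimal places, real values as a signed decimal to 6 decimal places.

This is a Gaunt coefficient — the integral of a triple product of spherical harmonics over the sphere.
m-sum 0 ✓  L=10 even ✓  2≤4≤6 ✓
Π(2lᵢ+1) = 5×9×9 = 405
triangle coeff Δ(2,4,4) = 1/13860
Σ_t [0,2]: t=0:+1/192 t=1:−1/36 t=2:+1/192 = -5/288
(3j)²=20/693 [(2 4 4; 0 0 0)], sign=-1
Σ_t [0,1]: t=0:+1/96 t=1:−1/72 = -1/288
(3j)²=1/462 [(2 4 4; 1 0 -1)], sign=+1
⇒ 4πI² = 150/5929
I = (-1)√(150/5929/(4π)) = -0.04486937

Gaunt coefficient, -0.044869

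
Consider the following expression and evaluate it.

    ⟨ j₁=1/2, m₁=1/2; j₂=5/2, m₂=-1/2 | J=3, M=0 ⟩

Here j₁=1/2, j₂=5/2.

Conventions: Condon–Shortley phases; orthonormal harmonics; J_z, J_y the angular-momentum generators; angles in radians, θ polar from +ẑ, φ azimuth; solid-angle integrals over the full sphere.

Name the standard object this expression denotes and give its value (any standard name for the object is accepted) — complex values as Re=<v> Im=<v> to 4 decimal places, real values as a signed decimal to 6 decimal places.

Clebsch–Gordan coefficient, +√(1/2) ≈ +0.707107

This is a Clebsch–Gordan (vector-coupling) coefficient.
j₁+j₂−J=0  J+j₁−j₂=1  J−j₁+j₂=5  j₁+j₂+J+1=7
(j₁±m₁, j₂±m₂, J±M) = (1,0,2,3,3,3)
P² = 72
sum k=0..0:
  [0] +1/12 = 1/12
S = 1/12
C² = P²·S² = 1/2 ; C = +0.707107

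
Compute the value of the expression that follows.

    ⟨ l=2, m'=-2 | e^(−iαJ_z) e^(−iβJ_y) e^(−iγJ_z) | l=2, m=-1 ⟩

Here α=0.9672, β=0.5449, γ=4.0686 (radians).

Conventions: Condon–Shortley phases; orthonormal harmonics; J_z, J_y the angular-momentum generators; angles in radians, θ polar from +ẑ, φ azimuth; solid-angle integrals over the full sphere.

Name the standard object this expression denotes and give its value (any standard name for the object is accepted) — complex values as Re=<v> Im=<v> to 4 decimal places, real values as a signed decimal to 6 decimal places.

Wigner D-matrix element, Re=0.4621 Im=-0.1330

This is a Wigner D-matrix element — the rotation-matrix element ⟨l m'| R(α,β,γ) |l m⟩ in the angular-momentum basis.
D^2_{-2,-1}(0.9672,0.5449,4.0686) = e^{-i·-2·0.9672}·d^2_{-2,-1}(0.5449)·e^{-i·-1·4.0686}. Compute d first:
Half-angle: c=0.963115, s=0.269092. N=√(1·24·1·6)=12.000000
k∈{1} keeps every argument non-negative
  k=1: (−1)^0·12.0000/(6)·0.9631^3·0.2691^1 = +0.480800
d^2_{-2,-1}(0.5449) = +0.480800
D = (-0.355645+0.934621i)·(+0.480800)·(-0.600230-0.799827i) = +0.462051-0.132957i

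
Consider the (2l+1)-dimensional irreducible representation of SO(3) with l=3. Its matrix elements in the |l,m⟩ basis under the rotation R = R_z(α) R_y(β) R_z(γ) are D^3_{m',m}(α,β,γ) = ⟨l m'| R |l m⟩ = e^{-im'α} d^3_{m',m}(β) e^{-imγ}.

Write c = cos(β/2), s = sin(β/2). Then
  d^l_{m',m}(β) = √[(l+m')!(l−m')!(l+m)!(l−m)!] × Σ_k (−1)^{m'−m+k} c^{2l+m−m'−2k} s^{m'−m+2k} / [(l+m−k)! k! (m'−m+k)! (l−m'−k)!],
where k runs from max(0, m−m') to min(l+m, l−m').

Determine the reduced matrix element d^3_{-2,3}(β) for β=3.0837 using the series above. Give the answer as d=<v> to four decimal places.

d=0.0707

d^3_{-2,3}(β=3.0837) via the finite sum:
With c≡cos(β/2)=0.028942 and s≡sin(β/2)=0.999581, N=[1·120·720·1]^{1/2}=293.938769
The bounds max(0,m−m')=5 and min(l+m,l−m')=5 give 1 term
  k=5: (−1)^0·293.9388/(120)·0.0289^1·0.9996^5 = +0.070745
d^3_{-2,3}(3.0837) = +0.070745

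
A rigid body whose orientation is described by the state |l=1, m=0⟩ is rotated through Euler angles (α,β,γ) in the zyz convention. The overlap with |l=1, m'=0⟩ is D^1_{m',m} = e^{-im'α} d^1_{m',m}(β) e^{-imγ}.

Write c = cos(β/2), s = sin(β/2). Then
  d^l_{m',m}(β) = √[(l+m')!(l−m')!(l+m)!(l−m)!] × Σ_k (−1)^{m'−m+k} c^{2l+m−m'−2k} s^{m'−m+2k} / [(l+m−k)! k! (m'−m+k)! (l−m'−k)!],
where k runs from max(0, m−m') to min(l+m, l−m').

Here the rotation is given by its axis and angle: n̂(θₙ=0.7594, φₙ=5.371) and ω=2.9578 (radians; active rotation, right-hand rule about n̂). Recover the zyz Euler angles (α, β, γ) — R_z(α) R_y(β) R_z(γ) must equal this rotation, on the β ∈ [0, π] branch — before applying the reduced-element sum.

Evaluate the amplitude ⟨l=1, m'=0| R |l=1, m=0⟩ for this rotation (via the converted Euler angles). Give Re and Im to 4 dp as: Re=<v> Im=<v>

Re=0.0600 Im=0.0000

Axis–angle → zyz. n̂ = (sinθₙcosφₙ, sinθₙsinφₙ, cosθₙ) = (+0.421367, -0.544485, +0.725249), ω = 2.9578.
R = I cosω + sinω [n̂]ₓ + (1−cosω) n̂n̂ᵀ gives
  R = [-0.631048, -0.587538, +0.506535; -0.322445, -0.395224, -0.860132; +0.705555, -0.706115, +0.059956]
β = atan2(√(R₁₃²+R₂₃²), R₃₃) = 1.510804; α = atan2(R₂₃, R₁₃) mod 2π = 5.244609; γ = atan2(R₃₂, −R₃₁) mod 2π = 3.927387
D^1_{0,0}(5.2446,1.5108,3.9274) = e^{-i·0·5.2446}·d^1_{0,0}(1.5108)·e^{-i·0·3.9274}. Compute d first:
Half-angle: c=0.727996, s=0.685581. N=√(1·1·1·1)=1.000000
The bounds max(0,m−m')=0 and min(l+m,l−m')=1 give 2 terms
  k=0: (−1)^0·1.0000/(1)·0.7280^2·0.6856^0 = +0.529978
  k=1: (−1)^1·1.0000/(1)·0.7280^0·0.6856^2 = -0.470022
d^1_{0,0}(1.5108) = +0.529978 -0.470022 = +0.059956
Attach z-rotation phases: D = e^{-i(0)(5.2446)}·(+0.059956)·e^{-i(0)(3.9274)} = +0.059956+0.000000i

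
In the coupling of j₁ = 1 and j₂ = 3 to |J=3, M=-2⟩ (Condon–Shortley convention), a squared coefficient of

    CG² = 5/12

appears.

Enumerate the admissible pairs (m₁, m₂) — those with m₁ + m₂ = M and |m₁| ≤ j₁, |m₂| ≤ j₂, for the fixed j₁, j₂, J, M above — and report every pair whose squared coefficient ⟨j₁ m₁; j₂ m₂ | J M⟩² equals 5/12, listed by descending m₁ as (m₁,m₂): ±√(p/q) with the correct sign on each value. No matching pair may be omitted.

(-1,-1): −√(5/12)

Admissible pairs with m₁+m₂ = M = -2: (-1,-1), (0,-2), (1,-3)
  (m₁,m₂)=(1,-3): CG² = 1/4, CG = +√(1/4)
  (m₁,m₂)=(0,-2): CG² = 1/3, CG = +√(1/3)
  (m₁,m₂)=(-1,-1): CG² = 5/12, CG = −√(5/12)   ← matches the target
Pairs with CG² = 5/12: (-1,-1): −√(5/12)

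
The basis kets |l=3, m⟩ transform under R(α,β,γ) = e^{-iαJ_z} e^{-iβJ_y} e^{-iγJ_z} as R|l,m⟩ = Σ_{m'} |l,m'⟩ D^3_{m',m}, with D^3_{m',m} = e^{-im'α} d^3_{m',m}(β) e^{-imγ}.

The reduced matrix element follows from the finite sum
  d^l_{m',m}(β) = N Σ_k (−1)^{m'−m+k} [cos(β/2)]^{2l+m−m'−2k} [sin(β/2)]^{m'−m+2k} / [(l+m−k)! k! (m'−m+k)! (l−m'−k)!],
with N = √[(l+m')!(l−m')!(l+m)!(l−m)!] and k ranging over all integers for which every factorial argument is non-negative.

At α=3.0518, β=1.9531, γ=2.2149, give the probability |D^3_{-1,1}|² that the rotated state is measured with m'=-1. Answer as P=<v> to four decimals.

D^3_{-1,1}(3.0518,1.9531,2.2149) = e^{-i·-1·3.0518}·d^3_{-1,1}(1.9531)·e^{-i·1·2.2149}. Compute d first:
With c≡cos(β/2)=0.559884 and s≡sin(β/2)=0.828571, N=[2·24·24·2]^{1/2}=48.000000
The bounds max(0,m−m')=2 and min(l+m,l−m')=4 give 3 terms
  k=2: (−1)^0·48.0000/(8)·0.5599^4·0.8286^2 = +0.404766
  k=3: (−1)^1·48.0000/(6)·0.5599^2·0.8286^4 = -1.181966
  k=4: (−1)^2·48.0000/(48)·0.5599^0·0.8286^6 = +0.323577
d^3_{-1,1}(1.9531) = +0.404766 -1.181966 +0.323577 = -0.453623
|D^3_{-1,1}|² = |d^3_{-1,1}(β)|² = (-0.453623)² = 0.205774 (the z-rotation phases have unit modulus)

P=0.2058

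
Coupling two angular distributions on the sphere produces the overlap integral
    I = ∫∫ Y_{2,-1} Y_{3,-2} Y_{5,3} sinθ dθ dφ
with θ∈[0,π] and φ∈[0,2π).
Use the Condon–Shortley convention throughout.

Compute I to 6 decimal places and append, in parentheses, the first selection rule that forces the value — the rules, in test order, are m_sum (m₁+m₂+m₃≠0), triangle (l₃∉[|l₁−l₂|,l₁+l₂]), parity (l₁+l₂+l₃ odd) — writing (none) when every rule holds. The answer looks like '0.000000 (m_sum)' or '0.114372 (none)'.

-0.253584 (none)

m-sum 0 ✓  L=10 even ✓  1≤5≤5 ✓
Π(2lᵢ+1) = 5×7×11 = 385
triangle coeff Δ(2,3,5) = 1/2310
Σ_t [0,0]: t=0:+1/144 = 1/144
(3j)²=10/231 [(2 3 5; 0 0 0)], sign=-1
Σ_t [0,0]: t=0:+1/720 = 1/720
(3j)²=8/165 [(2 3 5; -1 -2 3)], sign=+1
⇒ 4πI² = 80/99
I = (-1)√(80/99/(4π)) = -0.25358436
No selection rule forces the value: the integral is nonzero (none).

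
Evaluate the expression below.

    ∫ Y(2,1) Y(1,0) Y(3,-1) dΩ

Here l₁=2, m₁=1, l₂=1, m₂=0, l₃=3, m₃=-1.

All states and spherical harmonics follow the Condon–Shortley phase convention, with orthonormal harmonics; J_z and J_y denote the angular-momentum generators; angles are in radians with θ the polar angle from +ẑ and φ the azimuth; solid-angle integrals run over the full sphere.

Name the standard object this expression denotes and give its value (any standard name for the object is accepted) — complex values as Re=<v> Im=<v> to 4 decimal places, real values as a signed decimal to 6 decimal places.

Gaunt coefficient, -0.233597

This is a Gaunt coefficient — the integral of a triple product of spherical harmonics over the sphere.
Rules hold: Σm=0, L=6 even, 1≤3≤3.
N = 5·3·7 = 105
Δ = 0!·4!·2!/7! = 1/105
Racah Σ t=0..0: t=0:+1/4 = 1/4
⇒ 3j(2 1 3; 0 0 0)² = 3/35, sgn -1
Racah Σ t=0..0: t=0:+1/6 = 1/6
⇒ 3j(2 1 3; 1 0 -1)² = 8/105, sgn +1
4πI² = N·(3j₀)²·(3jₘ)² = 24/35
I = -1·√(0.685714/4π) = -0.23359668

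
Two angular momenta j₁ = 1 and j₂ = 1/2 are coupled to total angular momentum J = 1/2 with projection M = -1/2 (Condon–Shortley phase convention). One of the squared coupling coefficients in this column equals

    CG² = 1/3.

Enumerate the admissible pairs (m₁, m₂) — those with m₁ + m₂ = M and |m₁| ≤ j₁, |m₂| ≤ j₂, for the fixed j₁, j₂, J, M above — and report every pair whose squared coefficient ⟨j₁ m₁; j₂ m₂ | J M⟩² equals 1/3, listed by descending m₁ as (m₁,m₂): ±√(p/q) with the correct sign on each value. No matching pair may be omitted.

Admissible pairs with m₁+m₂ = M = -1/2: (-1,1/2), (0,-1/2)
  (m₁,m₂)=(0,-1/2): CG² = 1/3, CG = +√(1/3)   ← matches the target
  (m₁,m₂)=(-1,1/2): CG² = 2/3, CG = −√(2/3)
Pairs with CG² = 1/3: (0,-1/2): +√(1/3)

(0,-1/2): +√(1/3)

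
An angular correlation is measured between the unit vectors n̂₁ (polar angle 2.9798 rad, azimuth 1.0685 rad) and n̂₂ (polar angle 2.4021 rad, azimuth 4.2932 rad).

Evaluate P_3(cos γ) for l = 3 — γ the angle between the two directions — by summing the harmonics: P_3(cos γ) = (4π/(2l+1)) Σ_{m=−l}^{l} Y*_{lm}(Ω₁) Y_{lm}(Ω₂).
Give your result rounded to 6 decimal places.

Term-by-term m-sum for l=3 (normalisation 4π/7 = 1.795196):
  [-3]  conj(Y_{3,-3})(Ω₁) = -0.00174 - 0.00011j ; Y_{3,-3}(Ω₂) = 0.12148 - 0.03935j ; Δ = -0.00022 + 0.00005j
  [-2]  conj(Y_{3,-2})(Ω₁) = 0.01404 - 0.02209j ; Y_{3,-2}(Ω₂) = 0.22930 + 0.25498j ; Δ = 0.00885 - 0.00148j
  [-1]  conj(Y_{3,-1})(Ω₁) = 0.09700 + 0.17660j ; Y_{3,-1}(Ω₂) = -0.15329 + 0.34401j ; Δ = -0.07562 + 0.00630j
  [+0]  conj(Y_{3,0})(Ω₁) = -0.68882 + 0.00000j ; Y_{3,0}(Ω₂) = 0.07466 + 0.00000j ; Δ = -0.05143 + 0.00000j
  [+1]  conj(Y_{3,1})(Ω₁) = -0.09700 + 0.17660j ; Y_{3,1}(Ω₂) = 0.15329 + 0.34401j ; Δ = -0.07562 - 0.00630j
  [+2]  conj(Y_{3,2})(Ω₁) = 0.01404 + 0.02209j ; Y_{3,2}(Ω₂) = 0.22930 - 0.25498j ; Δ = 0.00885 + 0.00148j
  [+3]  conj(Y_{3,3})(Ω₁) = 0.00174 - 0.00011j ; Y_{3,3}(Ω₂) = -0.12148 - 0.03935j ; Δ = -0.00022 - 0.00005j
Accumulated sum -0.18540 - 0.00000j; after 4π/(2l+1) scaling, -0.33282 - 0.00000j ⇒ P_3 = -0.332824

-0.332824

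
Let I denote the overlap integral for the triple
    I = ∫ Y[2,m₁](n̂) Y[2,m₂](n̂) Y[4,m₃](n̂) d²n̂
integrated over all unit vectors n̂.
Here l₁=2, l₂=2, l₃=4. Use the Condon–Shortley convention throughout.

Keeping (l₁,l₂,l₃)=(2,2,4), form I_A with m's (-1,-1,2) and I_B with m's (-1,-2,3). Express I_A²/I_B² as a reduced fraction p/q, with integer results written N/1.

Same 2,2,4: normalisation and zero-m 3j drop out of the ratio.
A: Δ: 0! 4! 4! / 9! → 1/630; sum: t=0:+1/36 = 1/36; 3j²(2 2 4; -1 -1 2) = Δ·Π!·Σ² = 4/63  (sign +1)
B: Δ: 0! 4! 4! / 9! → 1/630; sum: t=0:+1/144 = 1/144; 3j²(2 2 4; -1 -2 3) = Δ·Π!·Σ² = 1/18  (sign -1)
I_A²/I_B² = (4/63)/(1/18) = 8/7

8/7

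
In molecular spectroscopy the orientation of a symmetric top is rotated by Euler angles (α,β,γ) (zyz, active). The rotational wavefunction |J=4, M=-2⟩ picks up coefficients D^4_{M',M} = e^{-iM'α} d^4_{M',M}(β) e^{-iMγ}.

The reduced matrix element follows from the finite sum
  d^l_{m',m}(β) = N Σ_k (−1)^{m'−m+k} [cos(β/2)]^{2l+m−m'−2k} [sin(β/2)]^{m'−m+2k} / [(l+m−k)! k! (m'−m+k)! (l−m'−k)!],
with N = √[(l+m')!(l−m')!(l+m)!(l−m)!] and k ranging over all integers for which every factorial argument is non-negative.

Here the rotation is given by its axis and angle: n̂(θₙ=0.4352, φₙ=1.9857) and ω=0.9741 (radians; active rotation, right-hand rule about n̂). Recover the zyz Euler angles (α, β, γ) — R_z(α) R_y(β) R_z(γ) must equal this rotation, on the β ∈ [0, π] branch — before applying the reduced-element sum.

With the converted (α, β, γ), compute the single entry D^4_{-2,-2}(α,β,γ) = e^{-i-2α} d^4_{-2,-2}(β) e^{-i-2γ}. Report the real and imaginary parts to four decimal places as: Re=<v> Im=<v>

Axis–angle → zyz. n̂ = (sinθₙcosφₙ, sinθₙsinφₙ, cosθₙ) = (-0.169944, +0.385822, +0.906786), ω = 0.9741.
R = I cosω + sinω [n̂]ₓ + (1−cosω) n̂n̂ᵀ gives
  R = [+0.574565, -0.778815, +0.251640; +0.721365, +0.627126, +0.293846; -0.386661, +0.012691, +0.922135]
β = atan2(√(R₁₃²+R₂₃²), R₃₃) = 0.397234; α = atan2(R₂₃, R₁₃) mod 2π = 0.862617; γ = atan2(R₃₂, −R₃₁) mod 2π = 0.032810
D^4_{-2,-2}(0.8626,0.3972,0.0328) = e^{-i·-2·0.8626}·d^4_{-2,-2}(0.3972)·e^{-i·-2·0.0328}. Compute d first:
Half-angle: c=0.980340, s=0.197314. N=√(2·720·2·720)=1440.000000
The bounds max(0,m−m')=0 and min(l+m,l−m')=2 give 3 terms
  k=0: (−1)^0·1440.0000/(1440)·0.9803^8·0.1973^0 = +0.853130
  k=1: (−1)^1·1440.0000/(120)·0.9803^6·0.1973^2 = -0.414722
  k=2: (−1)^2·1440.0000/(96)·0.9803^4·0.1973^4 = +0.021000
d^4_{-2,-2}(0.3972) = +0.853130 -0.414722 +0.021000 = +0.459408
Phases: e^{-i·(-2)·0.8626}=-0.153825+0.988098i, e^{-i·(-2)·0.0328}=+0.997848+0.065572i ⇒ D=-0.100282+0.448329i

Re=-0.1003 Im=0.4483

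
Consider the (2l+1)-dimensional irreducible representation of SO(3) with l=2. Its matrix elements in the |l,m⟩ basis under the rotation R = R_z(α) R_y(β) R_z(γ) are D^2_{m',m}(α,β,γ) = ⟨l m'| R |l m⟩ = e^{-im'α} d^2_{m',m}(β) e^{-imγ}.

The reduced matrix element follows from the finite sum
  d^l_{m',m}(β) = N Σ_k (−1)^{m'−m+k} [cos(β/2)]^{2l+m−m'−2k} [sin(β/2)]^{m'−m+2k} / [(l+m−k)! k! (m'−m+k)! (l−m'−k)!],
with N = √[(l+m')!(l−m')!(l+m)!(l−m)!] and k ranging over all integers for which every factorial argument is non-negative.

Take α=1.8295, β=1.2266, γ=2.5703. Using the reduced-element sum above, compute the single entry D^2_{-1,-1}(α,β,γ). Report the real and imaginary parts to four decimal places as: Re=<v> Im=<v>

Re=0.0669 Im=0.2069

Split into d^2_{-1,-1}(β=1.2266) × two z-phases.
Half-angle: c=0.817753, s=0.575569. N=√(1·6·1·6)=6.000000
k∈{0,1} keeps every argument non-negative
  k=0: (−1)^0·6.0000/(6)·0.8178^4·0.5756^0 = +0.447187
  k=1: (−1)^1·6.0000/(2)·0.8178^2·0.5756^2 = -0.664601
d^2_{-1,-1}(1.2266) = +0.447187 -0.664601 = -0.217414
D = (-0.255828+0.966722i)·(-0.217414)·(-0.841203+0.540720i) = +0.066860+0.206878i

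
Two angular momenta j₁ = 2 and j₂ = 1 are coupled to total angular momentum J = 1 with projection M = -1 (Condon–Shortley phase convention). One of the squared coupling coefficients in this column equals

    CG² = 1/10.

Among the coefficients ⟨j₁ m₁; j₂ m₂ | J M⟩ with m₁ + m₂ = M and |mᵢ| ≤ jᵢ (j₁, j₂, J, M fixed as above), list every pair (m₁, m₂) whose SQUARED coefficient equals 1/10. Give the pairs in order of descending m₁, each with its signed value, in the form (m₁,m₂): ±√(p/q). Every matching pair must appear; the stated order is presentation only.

Admissible pairs with m₁+m₂ = M = -1: (-2,1), (-1,0), (0,-1)
  (m₁,m₂)=(0,-1): CG² = 1/10, CG = +√(1/10)   ← matches the target
  (m₁,m₂)=(-1,0): CG² = 3/10, CG = −√(3/10)
  (m₁,m₂)=(-2,1): CG² = 3/5, CG = +√(3/5)
Pairs with CG² = 1/10: (0,-1): +√(1/10)

(0,-1): +√(1/10)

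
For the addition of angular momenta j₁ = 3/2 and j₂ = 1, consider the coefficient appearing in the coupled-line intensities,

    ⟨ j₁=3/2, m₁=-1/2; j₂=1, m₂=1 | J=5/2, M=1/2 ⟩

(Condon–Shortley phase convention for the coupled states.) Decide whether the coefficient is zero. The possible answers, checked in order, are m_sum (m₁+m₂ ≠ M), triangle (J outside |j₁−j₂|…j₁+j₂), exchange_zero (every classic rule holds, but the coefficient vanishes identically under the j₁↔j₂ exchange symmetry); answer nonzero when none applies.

m-sum: m₁+m₂ = -1/2+1 = 1/2, M = 1/2  ✓
triangle: |j₁−j₂| = 1/2 ≤ J = 5/2 ≤ j₁+j₂ = 5/2  ✓
exchange: j₁≠j₂ or m₁≠m₂ — the exchange symmetry imposes no constraint here
value check: CG = +√(3/10) = +0.547723 ≠ 0

nonzero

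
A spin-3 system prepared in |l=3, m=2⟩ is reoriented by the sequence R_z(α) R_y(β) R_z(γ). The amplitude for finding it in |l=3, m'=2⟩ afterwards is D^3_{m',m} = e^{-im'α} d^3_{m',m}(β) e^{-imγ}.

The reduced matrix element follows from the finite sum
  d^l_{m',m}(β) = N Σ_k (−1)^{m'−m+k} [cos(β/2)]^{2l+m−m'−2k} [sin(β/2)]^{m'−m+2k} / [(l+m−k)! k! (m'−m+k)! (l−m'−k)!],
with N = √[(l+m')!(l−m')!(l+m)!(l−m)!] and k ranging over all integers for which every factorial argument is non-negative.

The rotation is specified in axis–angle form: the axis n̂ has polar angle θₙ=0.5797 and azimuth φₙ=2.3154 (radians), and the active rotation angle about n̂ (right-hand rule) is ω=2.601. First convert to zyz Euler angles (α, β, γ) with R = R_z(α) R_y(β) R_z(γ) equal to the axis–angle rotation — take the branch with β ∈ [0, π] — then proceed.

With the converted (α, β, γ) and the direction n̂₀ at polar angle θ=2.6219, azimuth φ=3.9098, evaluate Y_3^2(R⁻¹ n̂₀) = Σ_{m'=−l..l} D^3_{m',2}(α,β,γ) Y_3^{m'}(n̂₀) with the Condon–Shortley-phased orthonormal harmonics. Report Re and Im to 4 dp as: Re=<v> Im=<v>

Re=-0.3852 Im=-0.0620

Axis–angle → zyz. n̂ = (sinθₙcosφₙ, sinθₙsinφₙ, cosθₙ) = (-0.371215, +0.402808, +0.836627), ω = 2.6010.
R = I cosω + sinω [n̂]ₓ + (1−cosω) n̂n̂ᵀ gives
  R = [-0.601452, -0.708300, -0.369548; +0.152830, -0.556031, +0.816990; -0.784154, +0.434902, +0.442676]
β = atan2(√(R₁₃²+R₂₃²), R₃₃) = 1.112215; α = atan2(R₂₃, R₁₃) mod 2π = 1.995585; γ = atan2(R₃₂, −R₃₁) mod 2π = 0.506378
Need the full column D^3_{m',2} for m'=−3..3 at α=1.9956, β=1.1122, γ=0.5064.
cos(β/2)=0.849316, sin(β/2)=0.527884
d^3_{-3,2}: single k=5 term ⇒ +0.085278;  D = +0.022056-0.082377i
d^3_{-2,2}: k∈[4..5] ⇒ +0.280068 -0.021639 = +0.258430;  D = -0.254997+0.041983i
d^3_{-1,2}: k∈[3..4] ⇒ +0.569973 -0.110094 = +0.459880;  D = +0.255082+0.382652i
d^3_{0,2}: k∈[2..3] ⇒ +0.794175 -0.306799 = +0.487375;  D = +0.258077-0.413438i
d^3_{1,2}: k∈[1..2] ⇒ +0.737711 -0.569973 = +0.167737;  D = -0.166250-0.022285i
d^3_{2,2}: k∈[0..1] ⇒ +0.375333 -0.724979 = -0.349646;  D = -0.100497-0.334892i
d^3_{3,2}: single k=0 term ⇒ -0.571428;  D = -0.430984+0.375211i
Y_3^{m'}(θ=2.6219,φ=3.9098) and Σ D·Y over m':
  (+0.0221-0.0824i)·(+0.0342+0.0379i)  (-0.2550+0.0420i)·(-0.0075+0.2186i)  (+0.2551+0.3827i)·(-0.3194+0.3086i)  (+0.2581-0.4134i)·(-0.2484+0.0000i)  (-0.1663-0.0223i)·(+0.3194+0.3086i)  (-0.1005-0.3349i)·(-0.0075-0.2186i)  (-0.4310+0.3752i)·(-0.0342+0.0379i)
Y_3^2(R⁻¹ n̂) = -0.385191-0.061968i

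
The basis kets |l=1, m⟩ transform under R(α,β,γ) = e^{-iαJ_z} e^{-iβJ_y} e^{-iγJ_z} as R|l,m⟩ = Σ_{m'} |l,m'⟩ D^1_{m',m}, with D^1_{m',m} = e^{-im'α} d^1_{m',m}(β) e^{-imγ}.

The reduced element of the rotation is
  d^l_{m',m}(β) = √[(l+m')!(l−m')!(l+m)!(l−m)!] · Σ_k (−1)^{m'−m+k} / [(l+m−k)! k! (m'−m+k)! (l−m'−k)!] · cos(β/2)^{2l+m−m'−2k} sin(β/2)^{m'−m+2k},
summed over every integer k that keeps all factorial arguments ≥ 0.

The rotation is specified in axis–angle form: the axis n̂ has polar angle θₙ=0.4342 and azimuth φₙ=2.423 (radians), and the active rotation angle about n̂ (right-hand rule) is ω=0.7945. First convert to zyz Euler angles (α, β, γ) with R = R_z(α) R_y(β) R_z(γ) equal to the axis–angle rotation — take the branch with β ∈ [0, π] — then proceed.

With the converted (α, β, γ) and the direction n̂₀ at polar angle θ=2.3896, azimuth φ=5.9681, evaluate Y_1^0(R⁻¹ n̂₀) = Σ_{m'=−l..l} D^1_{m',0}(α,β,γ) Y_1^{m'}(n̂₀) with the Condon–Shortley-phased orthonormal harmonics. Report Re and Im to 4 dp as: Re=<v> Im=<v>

Re=-0.3337 Im=0.0000

Axis–angle → zyz. n̂ = (sinθₙcosφₙ, sinθₙsinφₙ, cosθₙ) = (-0.316663, +0.276948, +0.907207), ω = 0.7945.
R = I cosω + sinω [n̂]ₓ + (1−cosω) n̂n̂ᵀ gives
  R = [+0.730660, -0.673558, +0.111606; +0.621051, +0.723602, +0.301157; -0.283605, -0.150730, +0.947021]
β = atan2(√(R₁₃²+R₂₃²), R₃₃) = 0.326967; α = atan2(R₂₃, R₁₃) mod 2π = 1.215895; γ = atan2(R₃₂, −R₃₁) mod 2π = 5.794673
Need the full column D^1_{m',0} for m'=−1..1 at α=1.2159, β=0.3270, γ=5.7947.
cos(β/2)=0.986666, sin(β/2)=0.162756
d^1_{-1,0}: single k=1 term ⇒ +0.227103;  D = +0.078918+0.212950i
d^1_{0,0}: k∈[0..1] ⇒ +0.973510 -0.026490 = +0.947021;  D = +0.947021+0.000000i
d^1_{1,0}: single k=0 term ⇒ -0.227103;  D = -0.078918+0.212950i
Y_1^{m'}(θ=2.3896,φ=5.9681) and Σ D·Y over m':
  (+0.0789+0.2130i)·(+0.2244+0.0731i)  (+0.9470+0.0000i)·(-0.3568+0.0000i)  (-0.0789+0.2130i)·(-0.2244+0.0731i)
Y_1^0(R⁻¹ n̂) = -0.333669+0.000000i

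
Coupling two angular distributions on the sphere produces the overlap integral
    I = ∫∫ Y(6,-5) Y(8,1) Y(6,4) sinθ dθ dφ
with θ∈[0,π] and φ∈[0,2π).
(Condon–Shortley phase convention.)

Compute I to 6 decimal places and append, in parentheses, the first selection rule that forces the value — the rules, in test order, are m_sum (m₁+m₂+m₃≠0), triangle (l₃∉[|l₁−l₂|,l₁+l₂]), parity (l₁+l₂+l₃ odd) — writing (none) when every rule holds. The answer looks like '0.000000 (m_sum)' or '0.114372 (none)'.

-0.130287 (none)

Rules hold: Σm=0, L=20 even, 2≤6≤14.
N = 13·17·13 = 2873
Δ = 8!·4!·8!/21! = 1/1309458150
Racah Σ t=2..6: t=2:+1/49766400 t=3:−1/3110400 t=4:+1/1327104 t=5:−1/3110400 t=6:+1/49766400 = 1/6635520
⇒ 3j(6 8 6; 0 0 0)² = 350/46189, sgn +1
Racah Σ t=7..8: t=7:−1/174182400 t=8:+1/1219276800 = -1/203212800
⇒ 3j(6 8 6; -5 1 4)² = 288/29393, sgn -1
4πI² = N·(3j₀)²·(3jₘ)² = 14400/67507
I = -1·√(0.213311/4π) = -0.13028725
No selection rule forces the value: the integral is nonzero (none).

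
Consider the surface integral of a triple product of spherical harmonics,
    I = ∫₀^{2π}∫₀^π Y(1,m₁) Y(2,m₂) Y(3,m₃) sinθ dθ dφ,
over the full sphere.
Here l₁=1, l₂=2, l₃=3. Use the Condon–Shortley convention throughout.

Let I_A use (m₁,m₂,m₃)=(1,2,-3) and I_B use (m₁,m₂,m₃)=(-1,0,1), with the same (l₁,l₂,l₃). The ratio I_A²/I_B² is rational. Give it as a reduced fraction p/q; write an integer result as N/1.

Shared (l₁,l₂,l₃)=(1,2,3): N and (l;000)² cancel in I_A²/I_B².
A: Δ = 0!·2!·4!/7! = 1/105; Racah Σ t=0..0: t=0:+1/48 = 1/48; ⇒ 3j(1 2 3; 1 2 -3)² = 1/7, sgn +1
B: Δ = 0!·2!·4!/7! = 1/105; Racah Σ t=0..0: t=0:+1/8 = 1/8; ⇒ 3j(1 2 3; -1 0 1)² = 2/35, sgn +1
I_A²/I_B² = (1/7)/(2/35) = 5/2

5/2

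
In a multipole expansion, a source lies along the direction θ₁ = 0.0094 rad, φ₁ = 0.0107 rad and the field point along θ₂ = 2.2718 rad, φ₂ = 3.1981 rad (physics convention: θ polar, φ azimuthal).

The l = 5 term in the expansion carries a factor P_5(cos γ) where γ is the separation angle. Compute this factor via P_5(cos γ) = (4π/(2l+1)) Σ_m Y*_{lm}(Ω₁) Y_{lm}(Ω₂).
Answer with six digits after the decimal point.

Term-by-term m-sum for l=5 (normalisation 4π/11 = 1.142397):
  m=-5: (0.00000 + 0.00000j) × (-0.11617 + 0.03372j) = -0.00000 + 0.00000j  (running Σ = -0.00000 + 0.00000j)
  m=-4: (0.00000 + 0.00000j) × (-0.31464 + 0.07236j) = -0.00000 + 0.00000j  (running Σ = -0.00000 + 0.00000j)
  m=-3: (0.00000 + 0.00000j) × (-0.41758 + 0.07148j) = -0.00000 + 0.00000j  (running Σ = -0.00000 + 0.00000j)
  m=-2: (0.00030 + 0.00001j) × (-0.15732 + 0.01786j) = -0.00005 + 0.00000j  (running Σ = -0.00005 + 0.00000j)
  m=-1: (0.02408 + 0.00026j) × (0.29075 - 0.01645j) = 0.00700 - 0.00032j  (running Σ = 0.00696 - 0.00032j)
  m=0: (0.93498 + 0.00000j) × (0.24271 + 0.00000j) = 0.22693 + 0.00000j  (running Σ = 0.23388 - 0.00032j)
  m=1: (-0.02408 + 0.00026j) × (-0.29075 - 0.01645j) = 0.00700 + 0.00032j  (running Σ = 0.24089 + 0.00000j)
  m=2: (0.00030 - 0.00001j) × (-0.15732 - 0.01786j) = -0.00005 - 0.00000j  (running Σ = 0.24084 + 0.00000j)
  m=3: (-0.00000 + 0.00000j) × (0.41758 + 0.07148j) = -0.00000 - 0.00000j  (running Σ = 0.24084 + 0.00000j)
  m=4: (0.00000 - 0.00000j) × (-0.31464 - 0.07236j) = -0.00000 - 0.00000j  (running Σ = 0.24084 + 0.00000j)
  m=5: (-0.00000 + 0.00000j) × (0.11617 + 0.03372j) = -0.00000 - 0.00000j  (running Σ = 0.24084 - 0.00000j)
Σ over m = 0.24084 - 0.00000j; ×(4π/11) → 0.27513 - 0.00000j. Real part: 0.275132

0.275132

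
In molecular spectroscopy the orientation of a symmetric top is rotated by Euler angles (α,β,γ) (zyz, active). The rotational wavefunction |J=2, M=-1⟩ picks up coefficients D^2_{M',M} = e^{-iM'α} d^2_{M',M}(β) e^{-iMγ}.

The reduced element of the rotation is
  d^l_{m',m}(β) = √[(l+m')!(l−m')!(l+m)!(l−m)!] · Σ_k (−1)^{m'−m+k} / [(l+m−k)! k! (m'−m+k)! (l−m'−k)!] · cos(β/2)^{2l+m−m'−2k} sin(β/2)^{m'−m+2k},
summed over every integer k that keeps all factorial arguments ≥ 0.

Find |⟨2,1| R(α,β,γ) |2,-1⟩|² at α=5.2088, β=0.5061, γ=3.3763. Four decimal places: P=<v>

P=0.0297

First d^2_{1,-1}(β=0.5061), then the phase factors e^{-i(1)α} and e^{-i(-1)γ}:
c=cos(0.506100/2)=0.968153, s=sin(0.506100/2)=0.250358; N=√[6·1·1·6]=6.000000
k: max(0,(-1)−(1))=0 … min(2+(-1),2−(1))=1
  k=0: (−1)^2·6.0000/(2)·0.9682^2·0.2504^2 = +0.176251
  k=1: (−1)^3·6.0000/(6)·0.9682^0·0.2504^4 = -0.003929
d^2_{1,-1}(0.5061) = +0.176251 -0.003929 = +0.172323
|D^2_{1,-1}|² = |d^2_{1,-1}(β)|² = (+0.172323)² = 0.029695 (the z-rotation phases have unit modulus)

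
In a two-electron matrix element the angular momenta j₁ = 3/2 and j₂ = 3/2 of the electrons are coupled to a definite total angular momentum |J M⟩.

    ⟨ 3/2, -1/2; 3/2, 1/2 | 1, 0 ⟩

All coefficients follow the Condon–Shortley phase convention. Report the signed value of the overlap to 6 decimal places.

−√(1/20) = -0.223607

√[3·2!1!1!/5! · 1!2!2!1!1!1!] = √(1/5)
  +(−1)^1/∏(1,1,1,1,0,0)! = -1  (running -1)
  +(−1)^2/∏(2,0,0,0,1,1)! = 1/2  (running -1/2)
⟨..|..⟩ = √(1/5)·(-1/2) = -0.223607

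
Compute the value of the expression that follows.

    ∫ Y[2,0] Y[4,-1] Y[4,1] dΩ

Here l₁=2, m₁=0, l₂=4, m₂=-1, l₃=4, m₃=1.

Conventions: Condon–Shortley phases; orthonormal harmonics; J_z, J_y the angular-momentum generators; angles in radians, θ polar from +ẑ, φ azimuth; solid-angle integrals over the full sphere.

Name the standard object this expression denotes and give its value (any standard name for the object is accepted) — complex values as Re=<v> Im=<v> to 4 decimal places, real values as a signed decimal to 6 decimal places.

This is a Gaunt coefficient — the integral of a triple product of spherical harmonics over the sphere.
m-sum 0 ✓  L=10 even ✓  2≤4≤6 ✓
Π(2lᵢ+1) = 5×9×9 = 405
triangle coeff Δ(2,4,4) = 1/13860
Σ_t [0,2]: t=0:+1/192 t=1:−1/36 t=2:+1/192 = -5/288
(3j)²=20/693 [(2 4 4; 0 0 0)], sign=-1
Σ_t [0,2]: t=0:+1/144 t=1:−1/48 t=2:+1/480 = -17/1440
(3j)²=289/13860 [(2 4 4; 0 -1 1)], sign=+1
⇒ 4πI² = 1445/5929
I = (-1)√(1445/5929/(4π)) = -0.13926381

Gaunt coefficient, -0.139264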